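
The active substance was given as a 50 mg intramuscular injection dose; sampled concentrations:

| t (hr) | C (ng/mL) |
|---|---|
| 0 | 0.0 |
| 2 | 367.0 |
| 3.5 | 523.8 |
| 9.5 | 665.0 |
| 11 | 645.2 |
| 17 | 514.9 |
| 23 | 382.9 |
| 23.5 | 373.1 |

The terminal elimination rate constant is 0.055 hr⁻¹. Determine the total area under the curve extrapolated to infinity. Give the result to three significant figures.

Trapezoidal AUC_0→23.5:
  [0→2]: (0.0+367.0)/2 × 2 = 367.0
  [2→3.5]: (367.0+523.8)/2 × 1.5 = 668.1
  [3.5→9.5]: (523.8+665.0)/2 × 6 = 3566.4
  [9.5→11]: (665.0+645.2)/2 × 1.5 = 982.65
  [11→17]: (645.2+514.9)/2 × 6 = 3480.3
  [17→23]: (514.9+382.9)/2 × 6 = 2693.4
  [23→23.5]: (382.9+373.1)/2 × 0.5 = 189.0
  Sum = 11946.85 ng/mL·hr
Extrapolated tail: C_last / k_e = 373.1 / 0.055 = 6783.636
AUC_0→∞ = 11946.85 + 6783.636 = 18730.486 ng/mL·hr

AUC = 18700 ng/mL·hr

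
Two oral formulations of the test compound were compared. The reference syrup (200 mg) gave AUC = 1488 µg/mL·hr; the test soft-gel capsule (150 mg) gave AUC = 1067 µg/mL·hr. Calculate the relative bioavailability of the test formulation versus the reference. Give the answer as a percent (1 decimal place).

F_rel = 95.6%

F_rel = (AUC_test/D_test) / (AUC_ref/D_ref)
      = (1067/150) / (1488/200)
      = 7.11333 / 7.44 = 0.9561 = 95.61%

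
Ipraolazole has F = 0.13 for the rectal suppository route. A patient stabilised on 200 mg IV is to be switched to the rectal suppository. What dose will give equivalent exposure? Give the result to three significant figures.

For equal systemic exposure: F × D_ev = D_iv
D_ev = D_iv / F = 200 / 0.13 = 1538.46 mg

D_rectal = 1540 mg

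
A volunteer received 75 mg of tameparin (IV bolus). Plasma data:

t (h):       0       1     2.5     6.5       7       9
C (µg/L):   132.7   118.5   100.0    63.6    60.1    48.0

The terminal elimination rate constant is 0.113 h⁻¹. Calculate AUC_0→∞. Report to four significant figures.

Trapezoidal AUC_0→9:
  [0→1]: (132.7+118.5)/2 × 1 = 125.6
  [1→2.5]: (118.5+100.0)/2 × 1.5 = 163.875
  [2.5→6.5]: (100.0+63.6)/2 × 4 = 327.2
  [6.5→7]: (63.6+60.1)/2 × 0.5 = 30.925
  [7→9]: (60.1+48.0)/2 × 2 = 108.1
  Sum = 755.7 µg/L·h
Extrapolated tail: C_last / k_e = 48.0 / 0.113 = 424.779
AUC_0→∞ = 755.7 + 424.779 = 1180.479 µg/L·h

AUC = 1180 µg/L·h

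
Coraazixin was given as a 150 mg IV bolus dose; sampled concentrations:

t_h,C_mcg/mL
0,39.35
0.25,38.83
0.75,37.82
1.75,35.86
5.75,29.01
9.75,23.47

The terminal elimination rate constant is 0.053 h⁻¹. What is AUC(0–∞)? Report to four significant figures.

AUC = 743.3 mcg/mL·h

Trapezoidal AUC_0→9.75:
  [0→0.25]: (39.35+38.83)/2 × 0.25 = 9.7725
  [0.25→0.75]: (38.83+37.82)/2 × 0.5 = 19.1625
  [0.75→1.75]: (37.82+35.86)/2 × 1 = 36.84
  [1.75→5.75]: (35.86+29.01)/2 × 4 = 129.74
  [5.75→9.75]: (29.01+23.47)/2 × 4 = 104.96
  Sum = 300.475 mcg/mL·h
Extrapolated tail: C_last / k_e = 23.47 / 0.053 = 442.830
AUC_0→∞ = 300.475 + 442.830 = 743.305 mcg/mL·h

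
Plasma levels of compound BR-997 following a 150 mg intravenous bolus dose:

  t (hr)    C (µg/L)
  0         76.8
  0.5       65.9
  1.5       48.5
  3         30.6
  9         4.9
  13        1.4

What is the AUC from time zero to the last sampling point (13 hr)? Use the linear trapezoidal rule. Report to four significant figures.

Trapezoidal AUC_0→13:
  [0→0.5]: (76.8+65.9)/2 × 0.5 = 35.675
  [0.5→1.5]: (65.9+48.5)/2 × 1 = 57.2
  [1.5→3]: (48.5+30.6)/2 × 1.5 = 59.325
  [3→9]: (30.6+4.9)/2 × 6 = 106.5
  [9→13]: (4.9+1.4)/2 × 4 = 12.6
  Sum = 271.3 µg/L·hr

AUC = 271.3 µg/L·hr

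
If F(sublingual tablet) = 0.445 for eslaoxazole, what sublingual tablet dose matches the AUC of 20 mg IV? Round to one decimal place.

D_sublingual = 44.9 mg

For equal systemic exposure: F × D_ev = D_iv
D_ev = D_iv / F = 20 / 0.445 = 44.9438 mg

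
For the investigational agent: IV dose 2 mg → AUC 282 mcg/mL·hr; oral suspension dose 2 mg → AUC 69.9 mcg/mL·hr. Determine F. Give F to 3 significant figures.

F = (AUC_ev / D_ev) / (AUC_iv / D_iv)
  = (69.9/2) / (282/2)
  = 34.95 / 141 = 0.2479

F = 0.248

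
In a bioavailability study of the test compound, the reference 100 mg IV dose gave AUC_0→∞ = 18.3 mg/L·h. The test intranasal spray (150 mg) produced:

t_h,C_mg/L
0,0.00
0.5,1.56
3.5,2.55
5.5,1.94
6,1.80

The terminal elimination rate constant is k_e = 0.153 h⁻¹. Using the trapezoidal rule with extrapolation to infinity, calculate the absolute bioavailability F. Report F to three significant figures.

F = 0.865

Trapezoidal AUC_0→6 (intranasal spray):
  [0→0.5]: (0.00+1.56)/2 × 0.5 = 0.39
  [0.5→3.5]: (1.56+2.55)/2 × 3 = 6.165
  [3.5→5.5]: (2.55+1.94)/2 × 2 = 4.49
  [5.5→6]: (1.94+1.80)/2 × 0.5 = 0.935
  Sum = 11.98 mg/L·h
Tail: C_last/k_e = 1.80/0.153 = 11.765
AUC_0→∞ (intranasal spray) = 11.98 + 11.765 = 23.745 mg/L·h
F = (AUC_ev/D_ev)/(AUC_iv/D_iv) = (23.745/150)/(18.3/100) = 0.1583/0.183 = 0.8650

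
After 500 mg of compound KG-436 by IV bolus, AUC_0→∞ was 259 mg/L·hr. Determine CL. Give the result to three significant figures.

CL = Dose_iv / AUC_0→∞
   = 500 / 259 = 1.9305 L/hr

CL = 1.93 L/hr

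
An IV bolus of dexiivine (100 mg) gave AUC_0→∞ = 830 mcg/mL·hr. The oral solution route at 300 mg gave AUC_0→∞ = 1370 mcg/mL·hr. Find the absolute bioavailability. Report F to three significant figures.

F = 0.550

F = (AUC_ev / D_ev) / (AUC_iv / D_iv)
  = (1370/300) / (830/100)
  = 4.56667 / 8.3 = 0.5502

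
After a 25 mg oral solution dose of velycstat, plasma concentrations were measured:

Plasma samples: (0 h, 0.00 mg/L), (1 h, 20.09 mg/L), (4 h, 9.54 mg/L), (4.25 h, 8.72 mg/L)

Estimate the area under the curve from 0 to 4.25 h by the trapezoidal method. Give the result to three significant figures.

Trapezoidal AUC_0→4.25:
  [0→1]: (0.00+20.09)/2 × 1 = 10.045
  [1→4]: (20.09+9.54)/2 × 3 = 44.445
  [4→4.25]: (9.54+8.72)/2 × 0.25 = 2.2825
  Sum = 56.7725 mg/L·h

AUC = 56.8 mg/L·h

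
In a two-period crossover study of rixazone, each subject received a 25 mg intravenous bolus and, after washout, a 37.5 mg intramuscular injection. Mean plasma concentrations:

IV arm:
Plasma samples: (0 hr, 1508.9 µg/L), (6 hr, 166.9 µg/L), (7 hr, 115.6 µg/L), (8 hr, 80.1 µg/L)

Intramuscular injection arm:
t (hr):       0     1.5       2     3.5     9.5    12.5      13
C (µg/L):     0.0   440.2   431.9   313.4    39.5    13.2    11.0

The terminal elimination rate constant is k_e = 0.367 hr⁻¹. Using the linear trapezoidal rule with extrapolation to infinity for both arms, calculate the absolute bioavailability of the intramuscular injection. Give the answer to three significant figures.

Trapezoidal AUC_0→8 (IV):
  [0→6]: (1508.9+166.9)/2 × 6 = 5027.4
  [6→7]: (166.9+115.6)/2 × 1 = 141.25
  [7→8]: (115.6+80.1)/2 × 1 = 97.85
  Sum = 5266.5 µg/L·hr
IV tail: 80.1/0.367 = 218.256; AUC_iv,0→∞ = 5266.5 + 218.256 = 5484.756 µg/L·hr
Trapezoidal AUC_0→13 (intramuscular injection):
  [0→1.5]: (0.0+440.2)/2 × 1.5 = 330.15
  [1.5→2]: (440.2+431.9)/2 × 0.5 = 218.025
  [2→3.5]: (431.9+313.4)/2 × 1.5 = 558.975
  [3.5→9.5]: (313.4+39.5)/2 × 6 = 1058.7
  [9.5→12.5]: (39.5+13.2)/2 × 3 = 79.05
  [12.5→13]: (13.2+11.0)/2 × 0.5 = 6.05
  Sum = 2250.95 µg/L·hr
intramuscular injection tail: 11.0/0.367 = 29.973; AUC_ev,0→∞ = 2250.95 + 29.973 = 2280.923 µg/L·hr
F = (AUC_ev/D_ev)/(AUC_iv/D_iv) = (2280.923/37.5)/(5484.756/25) = 60.8246/219.39024 = 0.2772

F = 0.277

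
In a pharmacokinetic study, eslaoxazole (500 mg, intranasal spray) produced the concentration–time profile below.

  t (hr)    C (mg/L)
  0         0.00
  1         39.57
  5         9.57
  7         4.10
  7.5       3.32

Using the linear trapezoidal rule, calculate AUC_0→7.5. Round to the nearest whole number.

AUC = 134 mg/L·hr

Trapezoidal AUC_0→7.5:
  [0→1]: (0.00+39.57)/2 × 1 = 19.785
  [1→5]: (39.57+9.57)/2 × 4 = 98.28
  [5→7]: (9.57+4.10)/2 × 2 = 13.67
  [7→7.5]: (4.10+3.32)/2 × 0.5 = 1.855
  Sum = 133.59 mg/L·hr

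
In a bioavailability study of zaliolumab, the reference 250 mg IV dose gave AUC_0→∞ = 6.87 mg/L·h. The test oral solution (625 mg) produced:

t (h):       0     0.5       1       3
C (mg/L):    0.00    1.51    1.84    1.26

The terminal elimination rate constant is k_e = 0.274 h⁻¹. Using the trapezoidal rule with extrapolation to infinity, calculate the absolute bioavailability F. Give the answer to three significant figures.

F = 0.519

Trapezoidal AUC_0→3 (oral solution):
  [0→0.5]: (0.00+1.51)/2 × 0.5 = 0.3775
  [0.5→1]: (1.51+1.84)/2 × 0.5 = 0.8375
  [1→3]: (1.84+1.26)/2 × 2 = 3.1
  Sum = 4.315 mg/L·h
Tail: C_last/k_e = 1.26/0.274 = 4.599
AUC_0→∞ (oral solution) = 4.315 + 4.599 = 8.914 mg/L·h
F = (AUC_ev/D_ev)/(AUC_iv/D_iv) = (8.914/625)/(6.87/250) = 0.0142624/0.02748 = 0.5190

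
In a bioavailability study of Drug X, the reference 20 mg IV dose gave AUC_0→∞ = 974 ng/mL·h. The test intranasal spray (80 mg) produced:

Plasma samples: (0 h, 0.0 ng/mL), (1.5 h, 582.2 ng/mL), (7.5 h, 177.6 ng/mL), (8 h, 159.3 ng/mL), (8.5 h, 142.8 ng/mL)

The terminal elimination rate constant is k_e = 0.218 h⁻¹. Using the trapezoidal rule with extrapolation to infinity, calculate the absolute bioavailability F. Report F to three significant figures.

Trapezoidal AUC_0→8.5 (intranasal spray):
  [0→1.5]: (0.0+582.2)/2 × 1.5 = 436.65
  [1.5→7.5]: (582.2+177.6)/2 × 6 = 2279.4
  [7.5→8]: (177.6+159.3)/2 × 0.5 = 84.225
  [8→8.5]: (159.3+142.8)/2 × 0.5 = 75.525
  Sum = 2875.8 ng/mL·h
Tail: C_last/k_e = 142.8/0.218 = 655.046
AUC_0→∞ (intranasal spray) = 2875.8 + 655.046 = 3530.846 ng/mL·h
F = (AUC_ev/D_ev)/(AUC_iv/D_iv) = (3530.846/80)/(974/20) = 44.135575/48.7 = 0.9063

F = 0.906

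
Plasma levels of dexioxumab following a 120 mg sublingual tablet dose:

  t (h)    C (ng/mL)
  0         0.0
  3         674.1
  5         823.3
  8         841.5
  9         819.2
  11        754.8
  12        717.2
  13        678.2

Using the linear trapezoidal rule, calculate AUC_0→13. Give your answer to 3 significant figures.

AUC = 8840 ng/mL·h

Trapezoidal AUC_0→13:
  [0→3]: (0.0+674.1)/2 × 3 = 1011.15
  [3→5]: (674.1+823.3)/2 × 2 = 1497.4
  [5→8]: (823.3+841.5)/2 × 3 = 2497.2
  [8→9]: (841.5+819.2)/2 × 1 = 830.35
  [9→11]: (819.2+754.8)/2 × 2 = 1574.0
  [11→12]: (754.8+717.2)/2 × 1 = 736.0
  [12→13]: (717.2+678.2)/2 × 1 = 697.7
  Sum = 8843.8 ng/mL·h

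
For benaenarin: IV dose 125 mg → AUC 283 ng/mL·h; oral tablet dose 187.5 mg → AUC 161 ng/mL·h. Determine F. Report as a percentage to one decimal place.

F = (AUC_ev / D_ev) / (AUC_iv / D_iv)
  = (161/187.5) / (283/125)
  = 0.858667 / 2.264 = 0.3793
  = 37.93%

F = 37.9%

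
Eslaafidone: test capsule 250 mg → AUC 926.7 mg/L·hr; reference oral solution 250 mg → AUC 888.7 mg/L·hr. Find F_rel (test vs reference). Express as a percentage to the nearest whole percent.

F_rel = 104%

F_rel = (AUC_test/D_test) / (AUC_ref/D_ref)
      = (926.7/250) / (888.7/250)
      = 3.7068 / 3.5548 = 1.0428 = 104.28%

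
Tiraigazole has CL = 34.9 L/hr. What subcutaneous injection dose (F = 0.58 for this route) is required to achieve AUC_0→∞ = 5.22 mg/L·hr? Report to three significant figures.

Dose = CL × AUC_0→∞ / F
     = 34.9 × 5.22 / 0.58 = 314.1 mg

Dose = 314 mg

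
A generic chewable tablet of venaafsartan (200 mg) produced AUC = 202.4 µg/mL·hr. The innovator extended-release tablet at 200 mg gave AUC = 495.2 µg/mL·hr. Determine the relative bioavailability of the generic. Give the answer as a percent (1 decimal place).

F_rel = 40.9%

F_rel = (AUC_test/D_test) / (AUC_ref/D_ref)
      = (202.4/200) / (495.2/200)
      = 1.012 / 2.476 = 0.4087 = 40.87%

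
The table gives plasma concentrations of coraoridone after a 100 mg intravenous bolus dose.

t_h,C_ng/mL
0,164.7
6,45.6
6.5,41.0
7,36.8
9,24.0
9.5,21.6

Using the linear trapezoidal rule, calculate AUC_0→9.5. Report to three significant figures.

Trapezoidal AUC_0→9.5:
  [0→6]: (164.7+45.6)/2 × 6 = 630.9
  [6→6.5]: (45.6+41.0)/2 × 0.5 = 21.65
  [6.5→7]: (41.0+36.8)/2 × 0.5 = 19.45
  [7→9]: (36.8+24.0)/2 × 2 = 60.8
  [9→9.5]: (24.0+21.6)/2 × 0.5 = 11.4
  Sum = 744.2 ng/mL·h

AUC = 744 ng/mL·h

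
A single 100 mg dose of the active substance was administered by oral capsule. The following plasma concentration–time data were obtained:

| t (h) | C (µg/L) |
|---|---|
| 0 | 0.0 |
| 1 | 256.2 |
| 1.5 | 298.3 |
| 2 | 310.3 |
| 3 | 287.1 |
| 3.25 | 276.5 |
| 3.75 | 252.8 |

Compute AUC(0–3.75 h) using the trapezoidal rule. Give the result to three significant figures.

Trapezoidal AUC_0→3.75:
  [0→1]: (0.0+256.2)/2 × 1 = 128.1
  [1→1.5]: (256.2+298.3)/2 × 0.5 = 138.625
  [1.5→2]: (298.3+310.3)/2 × 0.5 = 152.15
  [2→3]: (310.3+287.1)/2 × 1 = 298.7
  [3→3.25]: (287.1+276.5)/2 × 0.25 = 70.45
  [3.25→3.75]: (276.5+252.8)/2 × 0.5 = 132.325
  Sum = 920.35 µg/L·h

AUC = 920 µg/L·h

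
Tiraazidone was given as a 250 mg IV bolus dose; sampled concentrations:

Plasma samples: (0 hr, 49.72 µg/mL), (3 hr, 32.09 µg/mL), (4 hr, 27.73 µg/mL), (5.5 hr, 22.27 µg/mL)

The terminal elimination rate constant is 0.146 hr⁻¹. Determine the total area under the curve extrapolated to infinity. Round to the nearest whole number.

AUC = 343 µg/mL·hr

Trapezoidal AUC_0→5.5:
  [0→3]: (49.72+32.09)/2 × 3 = 122.715
  [3→4]: (32.09+27.73)/2 × 1 = 29.91
  [4→5.5]: (27.73+22.27)/2 × 1.5 = 37.5
  Sum = 190.125 µg/mL·hr
Extrapolated tail: C_last / k_e = 22.27 / 0.146 = 152.534
AUC_0→∞ = 190.125 + 152.534 = 342.659 µg/mL·hr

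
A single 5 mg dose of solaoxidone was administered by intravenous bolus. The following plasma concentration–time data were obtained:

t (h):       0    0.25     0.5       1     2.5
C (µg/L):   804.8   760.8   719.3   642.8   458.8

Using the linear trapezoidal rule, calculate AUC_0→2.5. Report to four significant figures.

Trapezoidal AUC_0→2.5:
  [0→0.25]: (804.8+760.8)/2 × 0.25 = 195.7
  [0.25→0.5]: (760.8+719.3)/2 × 0.25 = 185.0125
  [0.5→1]: (719.3+642.8)/2 × 0.5 = 340.525
  [1→2.5]: (642.8+458.8)/2 × 1.5 = 826.2
  Sum = 1547.4375 µg/L·h

AUC = 1547 µg/L·h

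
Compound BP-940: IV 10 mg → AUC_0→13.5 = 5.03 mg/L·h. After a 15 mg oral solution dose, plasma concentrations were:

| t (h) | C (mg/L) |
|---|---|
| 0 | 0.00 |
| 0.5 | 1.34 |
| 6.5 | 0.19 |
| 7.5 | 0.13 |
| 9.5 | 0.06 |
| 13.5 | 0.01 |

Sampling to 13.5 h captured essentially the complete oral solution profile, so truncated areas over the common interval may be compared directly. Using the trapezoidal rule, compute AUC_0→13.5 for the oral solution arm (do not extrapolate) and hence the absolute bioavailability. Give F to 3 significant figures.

F = 0.718

Trapezoidal AUC_0→13.5 (oral solution):
  [0→0.5]: (0.00+1.34)/2 × 0.5 = 0.335
  [0.5→6.5]: (1.34+0.19)/2 × 6 = 4.59
  [6.5→7.5]: (0.19+0.13)/2 × 1 = 0.16
  [7.5→9.5]: (0.13+0.06)/2 × 2 = 0.19
  [9.5→13.5]: (0.06+0.01)/2 × 4 = 0.14
  Sum = 5.415 mg/L·h
F = (AUC_ev/D_ev)/(AUC_iv/D_iv) = (5.415/15)/(5.03/10) = 0.361/0.503 = 0.7177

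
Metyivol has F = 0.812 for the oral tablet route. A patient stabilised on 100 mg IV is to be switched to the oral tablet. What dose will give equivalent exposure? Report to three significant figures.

For equal systemic exposure: F × D_ev = D_iv
D_ev = D_iv / F = 100 / 0.812 = 123.153 mg

D_oral = 123 mg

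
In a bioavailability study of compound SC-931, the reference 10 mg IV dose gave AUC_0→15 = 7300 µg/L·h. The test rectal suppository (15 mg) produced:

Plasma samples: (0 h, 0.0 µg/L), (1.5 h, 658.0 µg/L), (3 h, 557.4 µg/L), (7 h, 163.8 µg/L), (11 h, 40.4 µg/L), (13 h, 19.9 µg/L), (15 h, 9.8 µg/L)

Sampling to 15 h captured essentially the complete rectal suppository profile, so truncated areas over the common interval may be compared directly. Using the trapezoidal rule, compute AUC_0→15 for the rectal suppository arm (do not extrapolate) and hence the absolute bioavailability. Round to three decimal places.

F = 0.306

Trapezoidal AUC_0→15 (rectal suppository):
  [0→1.5]: (0.0+658.0)/2 × 1.5 = 493.5
  [1.5→3]: (658.0+557.4)/2 × 1.5 = 911.55
  [3→7]: (557.4+163.8)/2 × 4 = 1442.4
  [7→11]: (163.8+40.4)/2 × 4 = 408.4
  [11→13]: (40.4+19.9)/2 × 2 = 60.3
  [13→15]: (19.9+9.8)/2 × 2 = 29.7
  Sum = 3345.85 µg/L·h
F = (AUC_ev/D_ev)/(AUC_iv/D_iv) = (3345.85/15)/(7300/10) = 223.057/730 = 0.3056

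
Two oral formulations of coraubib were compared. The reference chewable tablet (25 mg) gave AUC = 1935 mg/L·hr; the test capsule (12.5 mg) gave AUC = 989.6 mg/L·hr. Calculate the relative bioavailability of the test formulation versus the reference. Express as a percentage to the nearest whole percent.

F_rel = 102%

F_rel = (AUC_test/D_test) / (AUC_ref/D_ref)
      = (989.6/12.5) / (1935/25)
      = 79.168 / 77.4 = 1.0228 = 102.28%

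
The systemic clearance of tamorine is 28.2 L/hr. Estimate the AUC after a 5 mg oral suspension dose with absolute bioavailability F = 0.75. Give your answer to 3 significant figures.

AUC_0→∞ = F × Dose / CL
        = 0.75 × 5 / 28.2 = 0.132979 mg/L·hr

AUC = 0.133 mg/L·hr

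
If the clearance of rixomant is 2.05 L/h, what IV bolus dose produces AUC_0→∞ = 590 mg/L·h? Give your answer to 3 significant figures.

Dose_iv = CL × AUC_0→∞
     = 2.05 × 590 = 1209.5 mg

Dose = 1210 mg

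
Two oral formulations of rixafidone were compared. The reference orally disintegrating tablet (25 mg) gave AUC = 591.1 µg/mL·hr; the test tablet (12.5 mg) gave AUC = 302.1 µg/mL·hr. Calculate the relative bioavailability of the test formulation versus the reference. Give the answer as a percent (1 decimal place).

F_rel = 102.2%

F_rel = (AUC_test/D_test) / (AUC_ref/D_ref)
      = (302.1/12.5) / (591.1/25)
      = 24.168 / 23.644 = 1.0222 = 102.22%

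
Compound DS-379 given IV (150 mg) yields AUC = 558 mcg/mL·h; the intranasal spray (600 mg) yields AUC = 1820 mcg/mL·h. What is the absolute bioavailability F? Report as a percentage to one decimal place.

F = (AUC_ev / D_ev) / (AUC_iv / D_iv)
  = (1820/600) / (558/150)
  = 3.03333 / 3.72 = 0.8154
  = 81.54%

F = 81.5%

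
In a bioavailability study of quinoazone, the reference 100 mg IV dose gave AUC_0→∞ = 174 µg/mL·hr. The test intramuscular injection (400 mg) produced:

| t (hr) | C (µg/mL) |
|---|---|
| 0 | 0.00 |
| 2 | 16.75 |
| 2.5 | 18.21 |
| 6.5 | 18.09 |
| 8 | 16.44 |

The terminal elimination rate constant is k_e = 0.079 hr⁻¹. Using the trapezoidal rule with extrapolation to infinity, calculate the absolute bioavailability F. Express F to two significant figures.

F = 0.48

Trapezoidal AUC_0→8 (intramuscular injection):
  [0→2]: (0.00+16.75)/2 × 2 = 16.75
  [2→2.5]: (16.75+18.21)/2 × 0.5 = 8.74
  [2.5→6.5]: (18.21+18.09)/2 × 4 = 72.6
  [6.5→8]: (18.09+16.44)/2 × 1.5 = 25.8975
  Sum = 123.9875 µg/mL·hr
Tail: C_last/k_e = 16.44/0.079 = 208.101
AUC_0→∞ (intramuscular injection) = 123.9875 + 208.101 = 332.0885 µg/mL·hr
F = (AUC_ev/D_ev)/(AUC_iv/D_iv) = (332.0885/400)/(174/100) = 0.83022125/1.74 = 0.4771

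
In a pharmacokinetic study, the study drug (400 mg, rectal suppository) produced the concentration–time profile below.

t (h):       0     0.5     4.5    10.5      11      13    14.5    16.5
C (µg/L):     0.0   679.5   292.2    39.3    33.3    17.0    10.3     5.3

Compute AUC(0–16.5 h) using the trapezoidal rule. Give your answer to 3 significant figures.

Trapezoidal AUC_0→16.5:
  [0→0.5]: (0.0+679.5)/2 × 0.5 = 169.875
  [0.5→4.5]: (679.5+292.2)/2 × 4 = 1943.4
  [4.5→10.5]: (292.2+39.3)/2 × 6 = 994.5
  [10.5→11]: (39.3+33.3)/2 × 0.5 = 18.15
  [11→13]: (33.3+17.0)/2 × 2 = 50.3
  [13→14.5]: (17.0+10.3)/2 × 1.5 = 20.475
  [14.5→16.5]: (10.3+5.3)/2 × 2 = 15.6
  Sum = 3212.3 µg/L·h

AUC = 3210 µg/L·h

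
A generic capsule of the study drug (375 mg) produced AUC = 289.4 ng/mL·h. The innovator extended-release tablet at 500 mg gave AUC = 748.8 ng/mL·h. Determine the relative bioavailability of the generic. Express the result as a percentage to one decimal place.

F_rel = 51.5%

F_rel = (AUC_test/D_test) / (AUC_ref/D_ref)
      = (289.4/375) / (748.8/500)
      = 0.771733 / 1.4976 = 0.5153 = 51.53%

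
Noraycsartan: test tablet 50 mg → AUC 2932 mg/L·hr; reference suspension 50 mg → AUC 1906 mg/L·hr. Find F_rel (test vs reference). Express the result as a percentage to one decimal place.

F_rel = 153.8%

F_rel = (AUC_test/D_test) / (AUC_ref/D_ref)
      = (2932/50) / (1906/50)
      = 58.64 / 38.12 = 1.5383 = 153.83%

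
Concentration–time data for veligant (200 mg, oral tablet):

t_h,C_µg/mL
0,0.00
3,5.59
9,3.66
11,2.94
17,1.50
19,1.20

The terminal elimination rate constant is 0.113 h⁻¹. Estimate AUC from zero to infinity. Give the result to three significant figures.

Trapezoidal AUC_0→19:
  [0→3]: (0.00+5.59)/2 × 3 = 8.385
  [3→9]: (5.59+3.66)/2 × 6 = 27.75
  [9→11]: (3.66+2.94)/2 × 2 = 6.6
  [11→17]: (2.94+1.50)/2 × 6 = 13.32
  [17→19]: (1.50+1.20)/2 × 2 = 2.7
  Sum = 58.755 µg/mL·h
Extrapolated tail: C_last / k_e = 1.20 / 0.113 = 10.619
AUC_0→∞ = 58.755 + 10.619 = 69.374 µg/mL·h

AUC = 69.4 µg/mL·h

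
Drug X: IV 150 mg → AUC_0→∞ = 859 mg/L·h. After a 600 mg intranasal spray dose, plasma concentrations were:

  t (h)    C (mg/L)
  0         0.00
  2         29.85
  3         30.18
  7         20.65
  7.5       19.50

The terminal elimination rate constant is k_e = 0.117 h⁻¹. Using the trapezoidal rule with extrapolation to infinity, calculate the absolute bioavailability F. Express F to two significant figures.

F = 0.098

Trapezoidal AUC_0→7.5 (intranasal spray):
  [0→2]: (0.00+29.85)/2 × 2 = 29.85
  [2→3]: (29.85+30.18)/2 × 1 = 30.015
  [3→7]: (30.18+20.65)/2 × 4 = 101.66
  [7→7.5]: (20.65+19.50)/2 × 0.5 = 10.0375
  Sum = 171.5625 mg/L·h
Tail: C_last/k_e = 19.50/0.117 = 166.667
AUC_0→∞ (intranasal spray) = 171.5625 + 166.667 = 338.2295 mg/L·h
F = (AUC_ev/D_ev)/(AUC_iv/D_iv) = (338.2295/600)/(859/150) = 0.563716/5.72667 = 0.0984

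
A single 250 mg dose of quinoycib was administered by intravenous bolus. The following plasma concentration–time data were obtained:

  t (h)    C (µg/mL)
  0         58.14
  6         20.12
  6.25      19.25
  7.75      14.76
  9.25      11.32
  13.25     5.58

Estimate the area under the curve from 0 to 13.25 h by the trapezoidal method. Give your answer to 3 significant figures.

AUC = 319 µg/mL·h

Trapezoidal AUC_0→13.25:
  [0→6]: (58.14+20.12)/2 × 6 = 234.78
  [6→6.25]: (20.12+19.25)/2 × 0.25 = 4.92125
  [6.25→7.75]: (19.25+14.76)/2 × 1.5 = 25.5075
  [7.75→9.25]: (14.76+11.32)/2 × 1.5 = 19.56
  [9.25→13.25]: (11.32+5.58)/2 × 4 = 33.8
  Sum = 318.56875 µg/mL·h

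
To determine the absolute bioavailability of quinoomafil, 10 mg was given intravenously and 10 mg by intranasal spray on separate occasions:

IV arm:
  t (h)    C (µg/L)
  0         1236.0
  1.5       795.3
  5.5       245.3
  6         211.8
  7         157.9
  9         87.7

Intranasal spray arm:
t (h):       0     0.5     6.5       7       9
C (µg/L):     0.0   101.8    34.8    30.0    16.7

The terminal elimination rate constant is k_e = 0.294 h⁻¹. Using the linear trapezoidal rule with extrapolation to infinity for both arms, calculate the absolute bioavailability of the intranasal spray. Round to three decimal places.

F = 0.125

Trapezoidal AUC_0→9 (IV):
  [0→1.5]: (1236.0+795.3)/2 × 1.5 = 1523.475
  [1.5→5.5]: (795.3+245.3)/2 × 4 = 2081.2
  [5.5→6]: (245.3+211.8)/2 × 0.5 = 114.275
  [6→7]: (211.8+157.9)/2 × 1 = 184.85
  [7→9]: (157.9+87.7)/2 × 2 = 245.6
  Sum = 4149.4 µg/L·h
IV tail: 87.7/0.294 = 298.299; AUC_iv,0→∞ = 4149.4 + 298.299 = 4447.699 µg/L·h
Trapezoidal AUC_0→9 (intranasal spray):
  [0→0.5]: (0.0+101.8)/2 × 0.5 = 25.45
  [0.5→6.5]: (101.8+34.8)/2 × 6 = 409.8
  [6.5→7]: (34.8+30.0)/2 × 0.5 = 16.2
  [7→9]: (30.0+16.7)/2 × 2 = 46.7
  Sum = 498.15 µg/L·h
intranasal spray tail: 16.7/0.294 = 56.803; AUC_ev,0→∞ = 498.15 + 56.803 = 554.953 µg/L·h
F = (AUC_ev/D_ev)/(AUC_iv/D_iv) = (554.953/10)/(4447.699/10) = 55.4953/444.7699 = 0.1248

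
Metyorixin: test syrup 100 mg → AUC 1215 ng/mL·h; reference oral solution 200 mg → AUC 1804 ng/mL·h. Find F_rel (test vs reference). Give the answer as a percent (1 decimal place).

F_rel = (AUC_test/D_test) / (AUC_ref/D_ref)
      = (1215/100) / (1804/200)
      = 12.15 / 9.02 = 1.3470 = 134.70%

F_rel = 134.7%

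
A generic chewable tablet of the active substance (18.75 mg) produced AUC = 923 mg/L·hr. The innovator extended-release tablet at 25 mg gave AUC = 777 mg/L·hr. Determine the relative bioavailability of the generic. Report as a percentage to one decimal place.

F_rel = (AUC_test/D_test) / (AUC_ref/D_ref)
      = (923/18.75) / (777/25)
      = 49.2267 / 31.08 = 1.5839 = 158.39%

F_rel = 158.4%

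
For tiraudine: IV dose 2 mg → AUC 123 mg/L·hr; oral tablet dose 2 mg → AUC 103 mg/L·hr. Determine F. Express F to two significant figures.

F = (AUC_ev / D_ev) / (AUC_iv / D_iv)
  = (103/2) / (123/2)
  = 51.5 / 61.5 = 0.8374

F = 0.84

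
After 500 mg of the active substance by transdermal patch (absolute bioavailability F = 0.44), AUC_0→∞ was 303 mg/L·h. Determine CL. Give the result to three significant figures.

CL = F × Dose / AUC_0→∞
   = 0.44 × 500 / 303 = 0.726073 L/h

CL = 0.726 L/h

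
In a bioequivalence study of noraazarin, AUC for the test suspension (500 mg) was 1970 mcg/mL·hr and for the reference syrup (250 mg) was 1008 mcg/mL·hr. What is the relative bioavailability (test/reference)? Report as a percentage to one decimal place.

F_rel = (AUC_test/D_test) / (AUC_ref/D_ref)
      = (1970/500) / (1008/250)
      = 3.94 / 4.032 = 0.9772 = 97.72%

F_rel = 97.7%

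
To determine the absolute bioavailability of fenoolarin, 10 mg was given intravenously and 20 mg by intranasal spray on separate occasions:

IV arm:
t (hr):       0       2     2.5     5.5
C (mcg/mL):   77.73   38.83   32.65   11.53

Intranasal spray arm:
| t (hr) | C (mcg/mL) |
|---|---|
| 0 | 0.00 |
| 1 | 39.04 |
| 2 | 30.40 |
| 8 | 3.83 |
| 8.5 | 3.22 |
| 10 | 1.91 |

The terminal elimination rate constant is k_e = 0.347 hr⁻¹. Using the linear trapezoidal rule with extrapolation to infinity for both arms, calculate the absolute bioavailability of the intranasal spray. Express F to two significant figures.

F = 0.36

Trapezoidal AUC_0→5.5 (IV):
  [0→2]: (77.73+38.83)/2 × 2 = 116.56
  [2→2.5]: (38.83+32.65)/2 × 0.5 = 17.87
  [2.5→5.5]: (32.65+11.53)/2 × 3 = 66.27
  Sum = 200.7 mcg/mL·hr
IV tail: 11.53/0.347 = 33.228; AUC_iv,0→∞ = 200.7 + 33.228 = 233.928 mcg/mL·hr
Trapezoidal AUC_0→10 (intranasal spray):
  [0→1]: (0.00+39.04)/2 × 1 = 19.52
  [1→2]: (39.04+30.40)/2 × 1 = 34.72
  [2→8]: (30.40+3.83)/2 × 6 = 102.69
  [8→8.5]: (3.83+3.22)/2 × 0.5 = 1.7625
  [8.5→10]: (3.22+1.91)/2 × 1.5 = 3.8475
  Sum = 162.54 mcg/mL·hr
intranasal spray tail: 1.91/0.347 = 5.504; AUC_ev,0→∞ = 162.54 + 5.504 = 168.044 mcg/mL·hr
F = (AUC_ev/D_ev)/(AUC_iv/D_iv) = (168.044/20)/(233.928/10) = 8.4022/23.3928 = 0.3592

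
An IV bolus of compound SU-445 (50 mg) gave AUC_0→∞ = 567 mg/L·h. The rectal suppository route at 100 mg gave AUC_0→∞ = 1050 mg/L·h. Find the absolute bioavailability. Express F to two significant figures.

F = (AUC_ev / D_ev) / (AUC_iv / D_iv)
  = (1050/100) / (567/50)
  = 10.5 / 11.34 = 0.9259

F = 0.93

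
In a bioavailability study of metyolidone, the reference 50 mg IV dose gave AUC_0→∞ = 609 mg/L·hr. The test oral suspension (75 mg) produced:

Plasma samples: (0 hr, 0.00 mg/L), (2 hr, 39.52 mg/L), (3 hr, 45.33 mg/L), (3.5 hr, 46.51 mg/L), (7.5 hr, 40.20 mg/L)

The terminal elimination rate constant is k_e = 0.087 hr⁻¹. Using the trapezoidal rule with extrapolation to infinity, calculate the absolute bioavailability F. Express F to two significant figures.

Trapezoidal AUC_0→7.5 (oral suspension):
  [0→2]: (0.00+39.52)/2 × 2 = 39.52
  [2→3]: (39.52+45.33)/2 × 1 = 42.425
  [3→3.5]: (45.33+46.51)/2 × 0.5 = 22.96
  [3.5→7.5]: (46.51+40.20)/2 × 4 = 173.42
  Sum = 278.325 mg/L·hr
Tail: C_last/k_e = 40.20/0.087 = 462.069
AUC_0→∞ (oral suspension) = 278.325 + 462.069 = 740.394 mg/L·hr
F = (AUC_ev/D_ev)/(AUC_iv/D_iv) = (740.394/75)/(609/50) = 9.87192/12.18 = 0.8105

F = 0.81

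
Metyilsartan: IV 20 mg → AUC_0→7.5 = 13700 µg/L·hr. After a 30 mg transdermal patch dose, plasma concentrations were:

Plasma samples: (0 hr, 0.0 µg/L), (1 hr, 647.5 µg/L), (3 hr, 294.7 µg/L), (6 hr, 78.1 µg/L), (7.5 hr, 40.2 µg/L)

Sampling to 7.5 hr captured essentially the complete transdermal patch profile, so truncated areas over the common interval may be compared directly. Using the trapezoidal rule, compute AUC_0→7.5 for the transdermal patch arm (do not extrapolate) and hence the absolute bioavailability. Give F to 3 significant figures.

F = 0.0931

Trapezoidal AUC_0→7.5 (transdermal patch):
  [0→1]: (0.0+647.5)/2 × 1 = 323.75
  [1→3]: (647.5+294.7)/2 × 2 = 942.2
  [3→6]: (294.7+78.1)/2 × 3 = 559.2
  [6→7.5]: (78.1+40.2)/2 × 1.5 = 88.725
  Sum = 1913.875 µg/L·hr
F = (AUC_ev/D_ev)/(AUC_iv/D_iv) = (1913.875/30)/(13700/20) = 63.7958/685 = 0.0931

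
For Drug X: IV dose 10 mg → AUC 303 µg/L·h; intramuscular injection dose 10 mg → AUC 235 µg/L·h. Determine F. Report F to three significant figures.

F = 0.776

F = (AUC_ev / D_ev) / (AUC_iv / D_iv)
  = (235/10) / (303/10)
  = 23.5 / 30.3 = 0.7756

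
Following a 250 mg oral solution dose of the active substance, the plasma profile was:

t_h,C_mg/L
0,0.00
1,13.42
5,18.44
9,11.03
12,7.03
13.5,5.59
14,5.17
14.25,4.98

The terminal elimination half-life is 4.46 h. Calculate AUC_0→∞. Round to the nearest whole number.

Trapezoidal AUC_0→14.25:
  [0→1]: (0.00+13.42)/2 × 1 = 6.71
  [1→5]: (13.42+18.44)/2 × 4 = 63.72
  [5→9]: (18.44+11.03)/2 × 4 = 58.94
  [9→12]: (11.03+7.03)/2 × 3 = 27.09
  [12→13.5]: (7.03+5.59)/2 × 1.5 = 9.465
  [13.5→14]: (5.59+5.17)/2 × 0.5 = 2.69
  [14→14.25]: (5.17+4.98)/2 × 0.25 = 1.26875
  Sum = 169.88375 mg/L·h
k_e = ln2 / t½ = 0.693147 / 4.46 = 0.1554 h^-1
Extrapolated tail: C_last / k_e = 4.98 / 0.1554 = 32.046
AUC_0→∞ = 169.88375 + 32.046 = 201.92975 mg/L·h

AUC = 202 mg/L·h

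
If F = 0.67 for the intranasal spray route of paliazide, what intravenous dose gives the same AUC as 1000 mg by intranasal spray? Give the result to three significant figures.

Systemic exposure from an extravascular dose = F × D_ev, so the equivalent IV dose is F × D_ev.
D_iv = F × D_ev = 0.67 × 1000 = 670 mg

D_iv = 670 mg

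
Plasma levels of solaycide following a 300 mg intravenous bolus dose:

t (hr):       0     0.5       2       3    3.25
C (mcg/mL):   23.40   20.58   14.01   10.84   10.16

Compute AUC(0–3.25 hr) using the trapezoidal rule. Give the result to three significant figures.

AUC = 52.0 mcg/mL·hr

Trapezoidal AUC_0→3.25:
  [0→0.5]: (23.40+20.58)/2 × 0.5 = 10.995
  [0.5→2]: (20.58+14.01)/2 × 1.5 = 25.9425
  [2→3]: (14.01+10.84)/2 × 1 = 12.425
  [3→3.25]: (10.84+10.16)/2 × 0.25 = 2.625
  Sum = 51.9875 mcg/mL·hr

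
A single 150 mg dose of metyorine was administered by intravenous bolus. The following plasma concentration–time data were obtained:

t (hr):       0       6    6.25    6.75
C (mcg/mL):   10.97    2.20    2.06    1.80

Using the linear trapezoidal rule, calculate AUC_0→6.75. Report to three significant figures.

Trapezoidal AUC_0→6.75:
  [0→6]: (10.97+2.20)/2 × 6 = 39.51
  [6→6.25]: (2.20+2.06)/2 × 0.25 = 0.5325
  [6.25→6.75]: (2.06+1.80)/2 × 0.5 = 0.965
  Sum = 41.0075 mcg/mL·hr

AUC = 41.0 mcg/mL·hr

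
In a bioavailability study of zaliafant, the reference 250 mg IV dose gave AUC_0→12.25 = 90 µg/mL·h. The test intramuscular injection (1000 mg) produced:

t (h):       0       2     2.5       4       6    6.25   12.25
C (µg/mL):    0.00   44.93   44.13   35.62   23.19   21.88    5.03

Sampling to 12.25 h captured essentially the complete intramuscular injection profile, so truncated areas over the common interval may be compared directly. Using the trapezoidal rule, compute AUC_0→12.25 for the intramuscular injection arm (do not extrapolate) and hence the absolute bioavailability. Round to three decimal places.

F = 0.756

Trapezoidal AUC_0→12.25 (intramuscular injection):
  [0→2]: (0.00+44.93)/2 × 2 = 44.93
  [2→2.5]: (44.93+44.13)/2 × 0.5 = 22.265
  [2.5→4]: (44.13+35.62)/2 × 1.5 = 59.8125
  [4→6]: (35.62+23.19)/2 × 2 = 58.81
  [6→6.25]: (23.19+21.88)/2 × 0.25 = 5.63375
  [6.25→12.25]: (21.88+5.03)/2 × 6 = 80.73
  Sum = 272.18125 µg/mL·h
F = (AUC_ev/D_ev)/(AUC_iv/D_iv) = (272.18125/1000)/(90/250) = 0.27218125/0.36 = 0.7561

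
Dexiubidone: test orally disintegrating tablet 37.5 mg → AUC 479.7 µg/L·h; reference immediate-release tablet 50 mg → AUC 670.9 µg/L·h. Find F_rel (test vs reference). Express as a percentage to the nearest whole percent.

F_rel = 95%

F_rel = (AUC_test/D_test) / (AUC_ref/D_ref)
      = (479.7/37.5) / (670.9/50)
      = 12.792 / 13.418 = 0.9533 = 95.33%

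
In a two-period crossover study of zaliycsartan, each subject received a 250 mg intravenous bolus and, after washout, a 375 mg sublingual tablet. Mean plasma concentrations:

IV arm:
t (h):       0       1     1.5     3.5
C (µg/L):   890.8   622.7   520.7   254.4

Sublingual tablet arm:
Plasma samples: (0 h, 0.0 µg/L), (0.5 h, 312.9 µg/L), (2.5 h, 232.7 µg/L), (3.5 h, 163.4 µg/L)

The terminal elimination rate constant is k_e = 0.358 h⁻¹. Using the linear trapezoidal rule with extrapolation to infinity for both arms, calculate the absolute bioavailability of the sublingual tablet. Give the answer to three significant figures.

Trapezoidal AUC_0→3.5 (IV):
  [0→1]: (890.8+622.7)/2 × 1 = 756.75
  [1→1.5]: (622.7+520.7)/2 × 0.5 = 285.85
  [1.5→3.5]: (520.7+254.4)/2 × 2 = 775.1
  Sum = 1817.7 µg/L·h
IV tail: 254.4/0.358 = 710.615; AUC_iv,0→∞ = 1817.7 + 710.615 = 2528.315 µg/L·h
Trapezoidal AUC_0→3.5 (sublingual tablet):
  [0→0.5]: (0.0+312.9)/2 × 0.5 = 78.225
  [0.5→2.5]: (312.9+232.7)/2 × 2 = 545.6
  [2.5→3.5]: (232.7+163.4)/2 × 1 = 198.05
  Sum = 821.875 µg/L·h
sublingual tablet tail: 163.4/0.358 = 456.425; AUC_ev,0→∞ = 821.875 + 456.425 = 1278.3 µg/L·h
F = (AUC_ev/D_ev)/(AUC_iv/D_iv) = (1278.3/375)/(2528.315/250) = 3.4088/10.11326 = 0.3371

F = 0.337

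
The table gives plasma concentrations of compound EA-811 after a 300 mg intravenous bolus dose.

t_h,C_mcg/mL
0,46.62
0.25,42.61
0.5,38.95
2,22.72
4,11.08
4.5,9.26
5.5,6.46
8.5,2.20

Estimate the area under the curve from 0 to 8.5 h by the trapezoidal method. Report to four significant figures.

AUC = 127.3 mcg/mL·h

Trapezoidal AUC_0→8.5:
  [0→0.25]: (46.62+42.61)/2 × 0.25 = 11.15375
  [0.25→0.5]: (42.61+38.95)/2 × 0.25 = 10.195
  [0.5→2]: (38.95+22.72)/2 × 1.5 = 46.2525
  [2→4]: (22.72+11.08)/2 × 2 = 33.8
  [4→4.5]: (11.08+9.26)/2 × 0.5 = 5.085
  [4.5→5.5]: (9.26+6.46)/2 × 1 = 7.86
  [5.5→8.5]: (6.46+2.20)/2 × 3 = 12.99
  Sum = 127.33625 mcg/mL·h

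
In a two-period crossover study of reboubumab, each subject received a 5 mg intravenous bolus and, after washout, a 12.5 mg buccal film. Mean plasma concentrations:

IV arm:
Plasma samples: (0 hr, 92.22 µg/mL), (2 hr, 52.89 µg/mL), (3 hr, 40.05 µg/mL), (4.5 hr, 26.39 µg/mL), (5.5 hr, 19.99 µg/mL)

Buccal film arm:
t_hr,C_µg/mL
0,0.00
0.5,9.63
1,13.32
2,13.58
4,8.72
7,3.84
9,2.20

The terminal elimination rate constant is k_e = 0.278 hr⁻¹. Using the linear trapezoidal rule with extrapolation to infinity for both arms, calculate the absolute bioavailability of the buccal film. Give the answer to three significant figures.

Trapezoidal AUC_0→5.5 (IV):
  [0→2]: (92.22+52.89)/2 × 2 = 145.11
  [2→3]: (52.89+40.05)/2 × 1 = 46.47
  [3→4.5]: (40.05+26.39)/2 × 1.5 = 49.83
  [4.5→5.5]: (26.39+19.99)/2 × 1 = 23.19
  Sum = 264.6 µg/mL·hr
IV tail: 19.99/0.278 = 71.906; AUC_iv,0→∞ = 264.6 + 71.906 = 336.506 µg/mL·hr
Trapezoidal AUC_0→9 (buccal film):
  [0→0.5]: (0.00+9.63)/2 × 0.5 = 2.4075
  [0.5→1]: (9.63+13.32)/2 × 0.5 = 5.7375
  [1→2]: (13.32+13.58)/2 × 1 = 13.45
  [2→4]: (13.58+8.72)/2 × 2 = 22.3
  [4→7]: (8.72+3.84)/2 × 3 = 18.84
  [7→9]: (3.84+2.20)/2 × 2 = 6.04
  Sum = 68.775 µg/mL·hr
buccal film tail: 2.20/0.278 = 7.914; AUC_ev,0→∞ = 68.775 + 7.914 = 76.689 µg/mL·hr
F = (AUC_ev/D_ev)/(AUC_iv/D_iv) = (76.689/12.5)/(336.506/5) = 6.13512/67.3012 = 0.0912

F = 0.0912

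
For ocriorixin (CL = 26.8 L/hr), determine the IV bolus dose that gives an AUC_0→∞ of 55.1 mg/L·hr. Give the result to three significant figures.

Dose_iv = CL × AUC_0→∞
     = 26.8 × 55.1 = 1476.68 mg

Dose = 1480 mg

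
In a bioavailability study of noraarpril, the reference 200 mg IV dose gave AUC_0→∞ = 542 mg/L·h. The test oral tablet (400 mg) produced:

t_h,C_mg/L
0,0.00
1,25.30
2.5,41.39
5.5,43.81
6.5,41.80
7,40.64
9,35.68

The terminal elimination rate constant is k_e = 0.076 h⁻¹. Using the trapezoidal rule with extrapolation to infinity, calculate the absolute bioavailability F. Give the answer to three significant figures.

Trapezoidal AUC_0→9 (oral tablet):
  [0→1]: (0.00+25.30)/2 × 1 = 12.65
  [1→2.5]: (25.30+41.39)/2 × 1.5 = 50.0175
  [2.5→5.5]: (41.39+43.81)/2 × 3 = 127.8
  [5.5→6.5]: (43.81+41.80)/2 × 1 = 42.805
  [6.5→7]: (41.80+40.64)/2 × 0.5 = 20.61
  [7→9]: (40.64+35.68)/2 × 2 = 76.32
  Sum = 330.2025 mg/L·h
Tail: C_last/k_e = 35.68/0.076 = 469.474
AUC_0→∞ (oral tablet) = 330.2025 + 469.474 = 799.6765 mg/L·h
F = (AUC_ev/D_ev)/(AUC_iv/D_iv) = (799.6765/400)/(542/200) = 1.99919/2.71 = 0.7377

F = 0.738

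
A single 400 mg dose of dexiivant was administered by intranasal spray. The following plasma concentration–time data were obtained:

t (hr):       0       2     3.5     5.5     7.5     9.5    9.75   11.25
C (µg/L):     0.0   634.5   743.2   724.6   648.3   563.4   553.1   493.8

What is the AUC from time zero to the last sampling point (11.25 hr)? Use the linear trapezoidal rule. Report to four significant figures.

Trapezoidal AUC_0→11.25:
  [0→2]: (0.0+634.5)/2 × 2 = 634.5
  [2→3.5]: (634.5+743.2)/2 × 1.5 = 1033.275
  [3.5→5.5]: (743.2+724.6)/2 × 2 = 1467.8
  [5.5→7.5]: (724.6+648.3)/2 × 2 = 1372.9
  [7.5→9.5]: (648.3+563.4)/2 × 2 = 1211.7
  [9.5→9.75]: (563.4+553.1)/2 × 0.25 = 139.5625
  [9.75→11.25]: (553.1+493.8)/2 × 1.5 = 785.175
  Sum = 6644.9125 µg/L·hr

AUC = 6645 µg/L·hr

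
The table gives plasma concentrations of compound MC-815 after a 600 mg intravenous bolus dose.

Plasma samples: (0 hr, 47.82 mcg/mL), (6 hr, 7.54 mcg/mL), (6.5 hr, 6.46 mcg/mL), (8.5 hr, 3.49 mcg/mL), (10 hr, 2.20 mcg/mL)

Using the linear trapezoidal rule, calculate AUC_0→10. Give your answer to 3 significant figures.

AUC = 184 mcg/mL·hr

Trapezoidal AUC_0→10:
  [0→6]: (47.82+7.54)/2 × 6 = 166.08
  [6→6.5]: (7.54+6.46)/2 × 0.5 = 3.5
  [6.5→8.5]: (6.46+3.49)/2 × 2 = 9.95
  [8.5→10]: (3.49+2.20)/2 × 1.5 = 4.2675
  Sum = 183.7975 mcg/mL·hr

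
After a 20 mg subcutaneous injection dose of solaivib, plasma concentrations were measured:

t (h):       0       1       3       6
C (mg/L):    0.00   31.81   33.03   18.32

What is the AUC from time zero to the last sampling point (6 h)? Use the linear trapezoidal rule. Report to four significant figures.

AUC = 157.8 mg/L·h

Trapezoidal AUC_0→6:
  [0→1]: (0.00+31.81)/2 × 1 = 15.905
  [1→3]: (31.81+33.03)/2 × 2 = 64.84
  [3→6]: (33.03+18.32)/2 × 3 = 77.025
  Sum = 157.77 mg/L·h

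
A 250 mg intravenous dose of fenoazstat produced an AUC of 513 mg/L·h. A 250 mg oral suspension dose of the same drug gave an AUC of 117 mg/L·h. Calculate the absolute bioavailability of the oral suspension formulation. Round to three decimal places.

F = 0.228

F = (AUC_ev / D_ev) / (AUC_iv / D_iv)
  = (117/250) / (513/250)
  = 0.468 / 2.052 = 0.2281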